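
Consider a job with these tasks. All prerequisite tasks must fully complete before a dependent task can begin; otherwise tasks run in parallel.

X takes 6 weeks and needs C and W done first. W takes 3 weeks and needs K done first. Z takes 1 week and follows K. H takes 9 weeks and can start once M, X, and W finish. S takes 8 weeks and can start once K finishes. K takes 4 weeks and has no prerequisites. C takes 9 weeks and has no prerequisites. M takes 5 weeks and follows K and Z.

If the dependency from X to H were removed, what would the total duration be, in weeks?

With the dependency in place, C→X→H = 9+6+9 = 24 sets the finish at 24 weeks.
Without X→H, H's earliest start moves from 15 to 10.
After: K→Z→M→H = 4+1+5+9 = 19 → 19 weeks.

19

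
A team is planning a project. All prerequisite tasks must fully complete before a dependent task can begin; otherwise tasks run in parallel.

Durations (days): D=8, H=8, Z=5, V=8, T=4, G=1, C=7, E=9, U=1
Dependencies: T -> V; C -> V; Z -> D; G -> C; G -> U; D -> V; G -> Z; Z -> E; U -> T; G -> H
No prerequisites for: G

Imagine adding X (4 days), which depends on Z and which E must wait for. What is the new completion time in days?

22

Originally the project takes 22 days.
With X inserted, E now waits for max(Z, X).
New critical path: G→Z→D→V = 1+5+8+8 = 22 ⇒ 22 days.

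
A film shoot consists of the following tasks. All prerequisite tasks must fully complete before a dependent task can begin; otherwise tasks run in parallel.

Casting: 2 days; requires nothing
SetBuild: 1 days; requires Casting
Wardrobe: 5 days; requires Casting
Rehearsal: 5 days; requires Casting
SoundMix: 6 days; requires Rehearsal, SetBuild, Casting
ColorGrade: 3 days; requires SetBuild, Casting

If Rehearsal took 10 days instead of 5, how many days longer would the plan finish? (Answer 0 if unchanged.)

Baseline: Casting→Rehearsal→SoundMix = 2+5+6 = 13 → 13 days.
Rehearsal is on the critical path; changing it to 10 makes that path 18 days.
That remains the longest chain; total 18 days.
Change in finish: 18 − 13 = +5 days.

5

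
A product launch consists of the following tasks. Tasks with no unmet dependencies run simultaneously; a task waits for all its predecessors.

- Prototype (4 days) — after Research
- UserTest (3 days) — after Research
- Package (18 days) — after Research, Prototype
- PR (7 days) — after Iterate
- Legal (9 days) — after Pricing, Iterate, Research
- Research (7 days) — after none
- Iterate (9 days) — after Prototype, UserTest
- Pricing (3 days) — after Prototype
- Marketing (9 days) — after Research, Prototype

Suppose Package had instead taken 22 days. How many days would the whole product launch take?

Actual critical path: Research→Prototype→Package = 7+4+18 = 29 ⇒ 29 days.
Package is on the critical path; changing it to 22 makes that path 33 days.
The critical path is still Research→Prototype→Package; finish is now 33 days.

33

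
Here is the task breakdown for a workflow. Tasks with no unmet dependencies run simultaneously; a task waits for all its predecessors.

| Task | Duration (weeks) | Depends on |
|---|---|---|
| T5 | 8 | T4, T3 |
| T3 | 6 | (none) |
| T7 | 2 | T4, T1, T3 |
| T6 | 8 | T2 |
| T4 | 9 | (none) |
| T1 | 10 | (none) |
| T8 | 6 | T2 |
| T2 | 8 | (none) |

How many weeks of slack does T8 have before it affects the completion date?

Critical path: T4→T5 = 9+8 = 17, so the finish is 17 weeks.
Longest path through T8: 14 weeks (earliest finish 14, latest finish 17).
Float = 17 − 14 = 3.

3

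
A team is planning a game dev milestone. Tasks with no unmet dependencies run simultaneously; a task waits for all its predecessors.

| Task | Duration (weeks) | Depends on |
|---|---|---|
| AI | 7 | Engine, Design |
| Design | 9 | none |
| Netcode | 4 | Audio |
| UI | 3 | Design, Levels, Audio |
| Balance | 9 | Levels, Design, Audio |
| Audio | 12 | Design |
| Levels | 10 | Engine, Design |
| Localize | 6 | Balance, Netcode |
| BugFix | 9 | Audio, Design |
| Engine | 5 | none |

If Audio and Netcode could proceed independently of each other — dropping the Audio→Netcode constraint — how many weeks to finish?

With the dependency in place, Design→Audio→Balance→Localize = 9+12+9+6 = 36 sets the finish at 36 weeks.
Without Audio→Netcode, Netcode's earliest start moves from 21 to 0.
New critical path: Design→Audio→Balance→Localize = 9+12+9+6 = 36 ⇒ 36 weeks.

36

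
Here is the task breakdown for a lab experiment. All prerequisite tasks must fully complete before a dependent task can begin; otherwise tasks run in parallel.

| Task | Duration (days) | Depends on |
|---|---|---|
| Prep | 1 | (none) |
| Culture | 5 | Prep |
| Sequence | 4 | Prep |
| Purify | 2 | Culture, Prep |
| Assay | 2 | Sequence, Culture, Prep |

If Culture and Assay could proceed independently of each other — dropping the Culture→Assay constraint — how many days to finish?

8

With the dependency in place, Prep→Culture→Purify = 1+5+2 = 8 sets the finish at 8 days.
Without Culture→Assay, Assay's earliest start moves from 6 to 5.
New critical path: Prep→Culture→Purify = 1+5+2 = 8 ⇒ 8 days.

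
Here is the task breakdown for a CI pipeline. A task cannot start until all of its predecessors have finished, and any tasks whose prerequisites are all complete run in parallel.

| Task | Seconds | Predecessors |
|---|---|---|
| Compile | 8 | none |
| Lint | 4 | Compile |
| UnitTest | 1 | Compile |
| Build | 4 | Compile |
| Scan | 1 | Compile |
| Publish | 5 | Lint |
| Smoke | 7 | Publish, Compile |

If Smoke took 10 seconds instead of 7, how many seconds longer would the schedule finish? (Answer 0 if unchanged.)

Critical path before the change: Compile→Lint→Publish→Smoke = 8+4+5+7 = 24 giving 24 seconds.
Smoke lies on that path, so at 10 seconds the path becomes 27 seconds.
That remains the longest chain; total 27 seconds.
Change in finish: 27 − 24 = +3 seconds.

3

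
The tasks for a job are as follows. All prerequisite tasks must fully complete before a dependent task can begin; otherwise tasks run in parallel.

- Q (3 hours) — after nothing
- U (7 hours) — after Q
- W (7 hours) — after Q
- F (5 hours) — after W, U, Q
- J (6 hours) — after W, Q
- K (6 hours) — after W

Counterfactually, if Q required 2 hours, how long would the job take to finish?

15

Actual critical path: Q→W→J = 3+7+6 = 16 ⇒ 16 hours.
Q is on the critical path; changing it to 2 makes that path 15 hours.
That remains the longest chain; total 15 hours.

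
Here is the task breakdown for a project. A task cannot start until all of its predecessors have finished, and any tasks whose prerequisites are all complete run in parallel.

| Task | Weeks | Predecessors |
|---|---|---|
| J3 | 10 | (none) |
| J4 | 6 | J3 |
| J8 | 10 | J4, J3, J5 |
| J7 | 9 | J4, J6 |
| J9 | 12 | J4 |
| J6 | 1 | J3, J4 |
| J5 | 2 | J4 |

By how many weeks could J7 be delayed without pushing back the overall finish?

J3→J4→J5→J8 = 10+6+2+10 = 28 sets the makespan at 28 weeks.
Longest path through J7: 26 weeks (earliest finish 26, latest finish 28).
So J7 can slip 28 − 26 = 2 weeks.

2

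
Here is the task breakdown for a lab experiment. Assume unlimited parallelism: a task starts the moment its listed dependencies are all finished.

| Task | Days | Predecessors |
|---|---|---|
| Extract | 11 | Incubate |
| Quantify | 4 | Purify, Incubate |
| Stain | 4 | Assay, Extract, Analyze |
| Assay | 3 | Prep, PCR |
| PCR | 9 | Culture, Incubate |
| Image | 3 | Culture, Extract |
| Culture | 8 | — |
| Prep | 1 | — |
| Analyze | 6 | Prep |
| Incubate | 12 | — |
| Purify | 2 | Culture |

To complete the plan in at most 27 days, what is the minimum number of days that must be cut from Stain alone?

1

Current finish: 28 days; target: 27.
Stain is on every critical path, so each day cut from Stain cuts the finish by one (this holds down to a finish of 26).
Need 28 − 27 = 1 day off Stain → Stain becomes 3 days, finish becomes 27.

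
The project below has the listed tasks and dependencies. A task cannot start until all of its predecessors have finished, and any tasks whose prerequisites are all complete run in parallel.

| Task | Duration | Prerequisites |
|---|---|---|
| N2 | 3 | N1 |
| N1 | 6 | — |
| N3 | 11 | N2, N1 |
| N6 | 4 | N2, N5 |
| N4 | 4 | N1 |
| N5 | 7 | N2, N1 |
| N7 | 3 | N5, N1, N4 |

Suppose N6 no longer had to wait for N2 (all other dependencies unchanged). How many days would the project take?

Original critical path: N1→N2→N3 = 6+3+11 = 20 ⇒ 20 days.
Dropping N2→N6 doesn't change N6's earliest start (16); another predecessor still binds.
After: N1→N2→N3 = 6+3+11 = 20 → 20 days.

20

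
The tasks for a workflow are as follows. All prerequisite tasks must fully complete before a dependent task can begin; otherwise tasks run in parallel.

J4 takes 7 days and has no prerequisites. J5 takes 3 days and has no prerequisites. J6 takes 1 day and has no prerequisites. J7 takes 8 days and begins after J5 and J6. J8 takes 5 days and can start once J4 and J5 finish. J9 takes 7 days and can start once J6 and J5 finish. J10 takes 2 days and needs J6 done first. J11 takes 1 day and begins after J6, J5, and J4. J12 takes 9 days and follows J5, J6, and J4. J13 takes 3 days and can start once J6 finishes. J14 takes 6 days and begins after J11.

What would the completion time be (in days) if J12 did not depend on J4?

14

Original critical path: J4→J12 = 7+9 = 16 ⇒ 16 days.
Without J4→J12, J12's earliest start moves from 7 to 3.
New critical path: J4→J11→J14 = 7+1+6 = 14 ⇒ 14 days.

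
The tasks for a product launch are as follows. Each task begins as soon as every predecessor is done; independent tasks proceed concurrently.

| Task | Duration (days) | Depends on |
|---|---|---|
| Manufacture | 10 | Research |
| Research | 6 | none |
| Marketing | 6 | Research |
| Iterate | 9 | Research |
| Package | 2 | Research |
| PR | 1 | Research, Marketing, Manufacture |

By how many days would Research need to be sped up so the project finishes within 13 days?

4

Current finish: 17 days; target: 13.
Research is on every critical path, so each day cut from Research cuts the finish by one (this holds down to a finish of 12).
Need 17 − 13 = 4 days off Research → Research becomes 2 days, finish becomes 13.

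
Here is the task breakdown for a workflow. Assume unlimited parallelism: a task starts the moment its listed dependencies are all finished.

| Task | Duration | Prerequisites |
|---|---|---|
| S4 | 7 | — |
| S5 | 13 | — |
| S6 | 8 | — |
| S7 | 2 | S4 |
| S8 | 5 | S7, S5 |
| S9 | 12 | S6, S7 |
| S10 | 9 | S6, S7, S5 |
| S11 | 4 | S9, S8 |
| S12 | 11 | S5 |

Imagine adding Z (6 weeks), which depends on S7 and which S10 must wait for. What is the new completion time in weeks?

25

Originally the schedule takes 25 weeks.
With Z inserted, S10 now waits for max(S6, S7, S5, Z).
New critical path: S4→S7→S9→S11 = 7+2+12+4 = 25 ⇒ 25 weeks.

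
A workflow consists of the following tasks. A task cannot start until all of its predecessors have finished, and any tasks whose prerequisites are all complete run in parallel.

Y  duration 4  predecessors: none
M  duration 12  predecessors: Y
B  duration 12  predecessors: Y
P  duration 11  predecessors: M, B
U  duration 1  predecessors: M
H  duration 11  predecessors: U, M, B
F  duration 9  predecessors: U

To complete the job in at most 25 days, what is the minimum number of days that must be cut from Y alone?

3

Current finish: 28 days; target: 25.
Y is on every critical path, so each day cut from Y cuts the finish by one (this holds down to a finish of 25).
Need 28 − 25 = 3 days off Y → Y becomes 1 day, finish becomes 25.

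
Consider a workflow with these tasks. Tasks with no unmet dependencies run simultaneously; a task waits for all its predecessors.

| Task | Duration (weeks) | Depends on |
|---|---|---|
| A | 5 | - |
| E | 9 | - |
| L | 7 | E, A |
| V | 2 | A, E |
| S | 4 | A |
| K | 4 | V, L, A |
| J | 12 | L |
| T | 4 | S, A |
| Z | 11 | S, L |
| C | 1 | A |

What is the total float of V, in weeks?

Critical path: E→L→J = 9+7+12 = 28, so the finish is 28 weeks.
The longest chain containing V totals 15 weeks.
Slack of V = 22 − 9 = 13 weeks.

13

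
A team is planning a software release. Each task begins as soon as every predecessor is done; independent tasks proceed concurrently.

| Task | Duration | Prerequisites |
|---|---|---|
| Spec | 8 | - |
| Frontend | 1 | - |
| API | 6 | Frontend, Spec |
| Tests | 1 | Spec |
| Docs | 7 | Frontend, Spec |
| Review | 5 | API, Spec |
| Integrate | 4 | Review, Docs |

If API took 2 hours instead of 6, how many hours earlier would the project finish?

4

Actual critical path: Spec→API→Review→Integrate = 8+6+5+4 = 23 ⇒ 23 hours.
API is on the critical path; changing it to 2 makes that path 19 hours.
The critical path is still Spec→API→Review→Integrate; finish is now 19 hours.
Change in finish: 19 − 23 = -4 hours.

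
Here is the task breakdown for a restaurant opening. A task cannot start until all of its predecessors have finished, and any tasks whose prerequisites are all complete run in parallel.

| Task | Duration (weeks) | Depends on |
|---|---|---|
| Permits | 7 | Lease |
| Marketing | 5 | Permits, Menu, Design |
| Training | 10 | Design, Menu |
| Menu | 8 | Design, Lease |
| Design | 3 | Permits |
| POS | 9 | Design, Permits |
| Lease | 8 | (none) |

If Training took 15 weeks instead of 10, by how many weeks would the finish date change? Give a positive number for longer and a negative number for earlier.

5

Actual critical path: Lease→Permits→Design→Menu→Training = 8+7+3+8+10 = 36 ⇒ 36 weeks.
Since Training is critical, the +5 change carries straight to that chain (now 41 weeks).
No other chain overtakes it, so the finish is 41 weeks.
Change in finish: 41 − 36 = +5 weeks.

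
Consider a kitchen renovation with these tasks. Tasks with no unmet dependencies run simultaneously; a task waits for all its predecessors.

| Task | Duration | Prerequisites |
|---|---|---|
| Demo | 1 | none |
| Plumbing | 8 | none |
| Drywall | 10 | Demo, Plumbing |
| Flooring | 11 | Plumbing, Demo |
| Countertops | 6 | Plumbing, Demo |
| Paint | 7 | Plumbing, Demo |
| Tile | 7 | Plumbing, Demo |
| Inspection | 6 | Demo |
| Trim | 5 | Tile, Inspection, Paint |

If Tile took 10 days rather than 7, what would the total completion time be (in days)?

The binding path is Plumbing→Tile→Trim = 8+7+5 = 20; finish at 20 days.
Tile is on the critical path; changing it to 10 makes that path 23 days.
That remains the longest chain; total 23 days.

23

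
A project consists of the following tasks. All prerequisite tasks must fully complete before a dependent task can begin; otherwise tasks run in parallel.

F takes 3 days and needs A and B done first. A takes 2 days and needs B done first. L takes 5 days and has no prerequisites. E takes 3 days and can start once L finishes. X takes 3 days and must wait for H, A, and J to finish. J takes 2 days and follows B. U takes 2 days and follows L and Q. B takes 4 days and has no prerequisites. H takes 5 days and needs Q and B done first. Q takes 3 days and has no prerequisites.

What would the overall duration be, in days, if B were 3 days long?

11

Baseline: B→H→X = 4+5+3 = 12 → 12 days.
B is on the critical path; changing it to 3 makes that path 11 days.
That remains the longest chain; total 11 days.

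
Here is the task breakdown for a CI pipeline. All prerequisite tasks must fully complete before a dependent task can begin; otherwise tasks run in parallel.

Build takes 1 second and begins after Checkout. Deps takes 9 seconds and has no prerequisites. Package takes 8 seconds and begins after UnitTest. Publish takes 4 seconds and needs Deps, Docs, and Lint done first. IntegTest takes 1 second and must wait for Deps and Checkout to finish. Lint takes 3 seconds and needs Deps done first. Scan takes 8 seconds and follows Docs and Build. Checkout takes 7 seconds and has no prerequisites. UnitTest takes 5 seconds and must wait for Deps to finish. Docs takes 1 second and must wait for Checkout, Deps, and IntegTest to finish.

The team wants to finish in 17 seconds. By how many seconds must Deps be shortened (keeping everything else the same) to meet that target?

5

Current finish: 22 seconds; target: 17.
Deps is on every critical path, so each second cut from Deps cuts the finish by one (this holds down to a finish of 17).
Need 22 − 17 = 5 seconds off Deps → Deps becomes 4 seconds, finish becomes 17.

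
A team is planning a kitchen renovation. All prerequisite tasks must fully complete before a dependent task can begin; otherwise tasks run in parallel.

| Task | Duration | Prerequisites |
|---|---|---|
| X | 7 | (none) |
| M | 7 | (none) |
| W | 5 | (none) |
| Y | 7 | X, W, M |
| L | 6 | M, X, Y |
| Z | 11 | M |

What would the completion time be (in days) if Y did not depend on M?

Before: longest chain X→Y→L = 7+7+6 = 20, finish 20.
Dropping M→Y doesn't change Y's earliest start (7); another predecessor still binds.
The longest chain is now X→Y→L = 7+7+6 = 20, so the schedule takes 20 days.

20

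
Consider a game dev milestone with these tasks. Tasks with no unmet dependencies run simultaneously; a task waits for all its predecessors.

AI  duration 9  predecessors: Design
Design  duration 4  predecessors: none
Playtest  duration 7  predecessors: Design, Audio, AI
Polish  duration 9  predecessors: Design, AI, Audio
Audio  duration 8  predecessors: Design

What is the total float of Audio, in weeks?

Design→AI→Polish = 4+9+9 = 22 sets the makespan at 22 weeks.
The longest chain containing Audio totals 21 weeks.
Slack of Audio = 5 − 4 = 1 week.

1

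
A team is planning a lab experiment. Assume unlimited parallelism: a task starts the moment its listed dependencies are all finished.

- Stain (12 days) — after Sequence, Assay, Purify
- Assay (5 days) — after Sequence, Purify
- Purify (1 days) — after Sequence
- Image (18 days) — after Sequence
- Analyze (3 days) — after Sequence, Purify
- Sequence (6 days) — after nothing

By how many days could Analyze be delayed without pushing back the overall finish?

Sequence→Purify→Assay→Stain = 6+1+5+12 = 24 sets the makespan at 24 days.
Analyze finishes as early as 10 and must finish by 24.
Float = 24 − 10 = 14.

14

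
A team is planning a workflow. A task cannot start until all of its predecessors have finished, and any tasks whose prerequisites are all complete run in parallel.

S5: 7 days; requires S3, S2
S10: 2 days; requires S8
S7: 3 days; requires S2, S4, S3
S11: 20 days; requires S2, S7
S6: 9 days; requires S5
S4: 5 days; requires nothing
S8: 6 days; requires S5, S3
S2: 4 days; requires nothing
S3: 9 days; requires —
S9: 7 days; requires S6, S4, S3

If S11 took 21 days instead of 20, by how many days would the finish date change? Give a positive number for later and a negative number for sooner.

As given, the longest chain is S3→S7→S11 = 9+3+20 = 32, so the finish is 32 days.
Since S11 is critical, the +1 change carries straight to that chain (now 33 days).
That remains the longest chain; total 33 days.
Change in finish: 33 − 32 = +1 days.

1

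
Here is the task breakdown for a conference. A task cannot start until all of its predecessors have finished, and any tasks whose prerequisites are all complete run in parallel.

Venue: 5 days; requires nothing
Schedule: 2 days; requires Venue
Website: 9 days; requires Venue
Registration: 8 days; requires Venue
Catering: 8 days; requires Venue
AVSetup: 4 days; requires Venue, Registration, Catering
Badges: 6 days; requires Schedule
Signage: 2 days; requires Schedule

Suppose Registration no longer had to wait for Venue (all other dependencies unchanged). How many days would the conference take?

Before: longest chain Venue→Registration→AVSetup = 5+8+4 = 17, finish 17.
Without Venue→Registration, Registration's earliest start moves from 5 to 0.
After: Venue→Catering→AVSetup = 5+8+4 = 17 → 17 days.

17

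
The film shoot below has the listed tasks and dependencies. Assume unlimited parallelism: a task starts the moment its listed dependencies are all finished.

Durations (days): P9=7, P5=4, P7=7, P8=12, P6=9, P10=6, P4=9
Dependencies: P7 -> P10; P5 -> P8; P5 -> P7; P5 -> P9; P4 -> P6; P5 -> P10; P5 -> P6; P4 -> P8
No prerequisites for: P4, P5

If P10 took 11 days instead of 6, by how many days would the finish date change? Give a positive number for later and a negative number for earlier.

1

Critical path before the change: P4→P8 = 9+12 = 21 giving 21 days.
P10 has 4 days of float (longest path through it is 17).
The binding chain switches to P5→P7→P10 = 4+7+11 = 22; finish 22 days.
Change in finish: 22 − 21 = +1 days.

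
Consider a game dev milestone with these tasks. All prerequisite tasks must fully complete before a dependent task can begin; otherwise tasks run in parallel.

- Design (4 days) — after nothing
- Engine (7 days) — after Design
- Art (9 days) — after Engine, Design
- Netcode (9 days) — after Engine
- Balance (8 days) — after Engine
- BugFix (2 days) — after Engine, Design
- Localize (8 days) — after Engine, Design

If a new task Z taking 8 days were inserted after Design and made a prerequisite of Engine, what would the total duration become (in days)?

28

Originally the game dev milestone takes 20 days.
With Z inserted, Engine now waits for max(Design, Z).
New critical path: Design→Z→Engine→Art = 4+8+7+9 = 28 ⇒ 28 days.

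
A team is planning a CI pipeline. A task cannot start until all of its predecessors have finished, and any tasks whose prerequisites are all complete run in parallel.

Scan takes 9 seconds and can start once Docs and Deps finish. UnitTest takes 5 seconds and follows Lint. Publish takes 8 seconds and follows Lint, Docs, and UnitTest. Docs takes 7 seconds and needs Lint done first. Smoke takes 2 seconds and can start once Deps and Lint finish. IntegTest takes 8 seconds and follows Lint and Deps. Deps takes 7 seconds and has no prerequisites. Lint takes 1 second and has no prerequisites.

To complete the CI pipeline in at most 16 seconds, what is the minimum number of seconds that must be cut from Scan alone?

1

Current finish: 17 seconds; target: 16.
Scan is on every critical path, so each second cut from Scan cuts the finish by one (this holds down to a finish of 16).
Need 17 − 16 = 1 second off Scan → Scan becomes 8 seconds, finish becomes 16.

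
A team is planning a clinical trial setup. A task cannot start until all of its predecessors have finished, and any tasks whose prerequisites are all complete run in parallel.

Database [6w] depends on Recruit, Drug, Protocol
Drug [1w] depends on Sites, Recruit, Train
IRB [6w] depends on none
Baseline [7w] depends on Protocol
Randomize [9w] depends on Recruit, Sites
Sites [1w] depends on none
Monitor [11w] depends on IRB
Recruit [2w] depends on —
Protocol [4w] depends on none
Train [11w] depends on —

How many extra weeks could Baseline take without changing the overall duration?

The longest chain is Train→Drug→Database = 11+1+6 = 18; overall finish 18 weeks.
Baseline finishes as early as 11 and must finish by 18.
So Baseline can slip 18 − 11 = 7 weeks.

7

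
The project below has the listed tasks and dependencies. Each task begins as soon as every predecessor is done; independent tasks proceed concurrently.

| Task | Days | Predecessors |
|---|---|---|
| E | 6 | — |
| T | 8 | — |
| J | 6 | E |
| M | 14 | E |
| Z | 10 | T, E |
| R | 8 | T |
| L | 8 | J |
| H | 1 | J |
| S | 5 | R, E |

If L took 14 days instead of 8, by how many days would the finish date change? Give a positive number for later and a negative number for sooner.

5

Actual critical path: T→R→S = 8+8+5 = 21 ⇒ 21 days.
The longest path through L is only 20 days, so L has float 1.
The binding chain switches to E→J→L = 6+6+14 = 26; finish 26 days.
Change in finish: 26 − 21 = +5 days.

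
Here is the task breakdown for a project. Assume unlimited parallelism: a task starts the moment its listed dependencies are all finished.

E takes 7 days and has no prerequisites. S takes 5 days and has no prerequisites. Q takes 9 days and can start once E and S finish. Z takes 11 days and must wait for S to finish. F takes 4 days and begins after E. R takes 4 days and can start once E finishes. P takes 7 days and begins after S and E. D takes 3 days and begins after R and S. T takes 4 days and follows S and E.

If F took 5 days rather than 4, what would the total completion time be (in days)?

16

The binding path is E→Q = 7+9 = 16; finish at 16 days.
F has 5 days of float (longest path through it is 11).
The critical path is still E→Q; finish is now 16 days.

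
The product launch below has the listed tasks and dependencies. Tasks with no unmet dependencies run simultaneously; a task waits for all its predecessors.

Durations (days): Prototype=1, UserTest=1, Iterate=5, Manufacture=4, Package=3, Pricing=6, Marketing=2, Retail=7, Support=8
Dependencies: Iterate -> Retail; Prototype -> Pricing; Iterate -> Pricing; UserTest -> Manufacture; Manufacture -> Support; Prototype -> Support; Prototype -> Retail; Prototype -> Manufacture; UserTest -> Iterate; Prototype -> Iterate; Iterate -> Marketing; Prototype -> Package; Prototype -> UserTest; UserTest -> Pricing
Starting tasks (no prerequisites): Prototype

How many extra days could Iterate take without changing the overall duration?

The longest chain is Prototype→UserTest→Iterate→Retail = 1+1+5+7 = 14; overall finish 14 days.
Longest path through Iterate: 14 days (earliest finish 7, latest finish 7).
Slack of Iterate = 2 − 2 = 0 days.

0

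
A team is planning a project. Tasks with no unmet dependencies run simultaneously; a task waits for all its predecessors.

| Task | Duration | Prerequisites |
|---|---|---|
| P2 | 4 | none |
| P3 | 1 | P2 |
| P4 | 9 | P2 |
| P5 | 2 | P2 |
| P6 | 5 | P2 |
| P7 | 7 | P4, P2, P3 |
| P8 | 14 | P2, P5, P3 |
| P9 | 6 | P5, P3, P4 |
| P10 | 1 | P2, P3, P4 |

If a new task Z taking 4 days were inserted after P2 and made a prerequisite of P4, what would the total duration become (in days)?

Originally the job takes 20 days.
With Z inserted, P4 now waits for max(P2, Z).
New critical path: P2→Z→P4→P7 = 4+4+9+7 = 24 ⇒ 24 days.

24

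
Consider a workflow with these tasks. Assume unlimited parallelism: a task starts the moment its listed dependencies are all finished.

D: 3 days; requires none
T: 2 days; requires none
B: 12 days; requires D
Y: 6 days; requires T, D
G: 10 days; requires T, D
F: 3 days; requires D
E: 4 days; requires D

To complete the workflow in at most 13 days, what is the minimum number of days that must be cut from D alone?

Current finish: 15 days; target: 13.
D is on every critical path, so each day cut from D cuts the finish by one (this holds down to a finish of 13).
Need 15 − 13 = 2 days off D → D becomes 1 day, finish becomes 13.

2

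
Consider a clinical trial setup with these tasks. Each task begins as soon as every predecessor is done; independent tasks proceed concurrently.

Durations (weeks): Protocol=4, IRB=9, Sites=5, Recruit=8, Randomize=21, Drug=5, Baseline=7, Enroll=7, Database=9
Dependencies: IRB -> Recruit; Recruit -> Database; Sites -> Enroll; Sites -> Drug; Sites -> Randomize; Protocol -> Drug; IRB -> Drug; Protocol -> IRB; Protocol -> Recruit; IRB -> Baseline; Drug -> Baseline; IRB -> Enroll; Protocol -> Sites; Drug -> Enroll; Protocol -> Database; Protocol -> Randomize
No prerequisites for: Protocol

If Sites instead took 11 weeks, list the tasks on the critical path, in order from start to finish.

Protocol, Sites, Randomize

As given, the longest chain is Protocol→Sites→Randomize = 4+5+21 = 30, so the finish is 30 weeks.
Since Sites is critical, the +6 change carries straight to that chain (now 36 weeks).
That remains the longest chain; total 36 weeks.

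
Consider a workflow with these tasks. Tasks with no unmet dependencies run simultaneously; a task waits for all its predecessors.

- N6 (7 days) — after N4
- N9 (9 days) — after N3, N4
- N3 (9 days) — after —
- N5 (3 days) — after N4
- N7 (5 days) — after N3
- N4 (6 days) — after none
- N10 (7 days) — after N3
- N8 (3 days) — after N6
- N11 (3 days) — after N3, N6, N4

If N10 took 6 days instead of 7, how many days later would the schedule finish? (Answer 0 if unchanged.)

Actual critical path: N3→N9 = 9+9 = 18 ⇒ 18 days.
N10 is off the critical path — its longest chain is 16 days, giving 2 of slack.
That remains the longest chain; total 18 days.
Change in finish: 18 − 18 = +0 days.

0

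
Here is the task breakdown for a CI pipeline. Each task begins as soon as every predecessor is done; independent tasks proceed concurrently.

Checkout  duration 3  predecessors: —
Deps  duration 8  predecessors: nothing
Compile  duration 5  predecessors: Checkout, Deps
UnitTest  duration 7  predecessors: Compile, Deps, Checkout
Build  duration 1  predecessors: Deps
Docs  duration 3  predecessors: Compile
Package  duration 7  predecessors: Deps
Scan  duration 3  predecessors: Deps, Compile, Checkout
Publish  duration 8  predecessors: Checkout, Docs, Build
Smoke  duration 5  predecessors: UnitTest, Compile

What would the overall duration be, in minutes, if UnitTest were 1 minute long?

The binding path is Deps→Compile→UnitTest→Smoke = 8+5+7+5 = 25; finish at 25 minutes.
Since UnitTest is critical, the -6 change carries straight to that chain (now 19 minutes).
New critical path: Deps→Compile→Docs→Publish = 8+5+3+8 = 24 ⇒ 24 minutes.

24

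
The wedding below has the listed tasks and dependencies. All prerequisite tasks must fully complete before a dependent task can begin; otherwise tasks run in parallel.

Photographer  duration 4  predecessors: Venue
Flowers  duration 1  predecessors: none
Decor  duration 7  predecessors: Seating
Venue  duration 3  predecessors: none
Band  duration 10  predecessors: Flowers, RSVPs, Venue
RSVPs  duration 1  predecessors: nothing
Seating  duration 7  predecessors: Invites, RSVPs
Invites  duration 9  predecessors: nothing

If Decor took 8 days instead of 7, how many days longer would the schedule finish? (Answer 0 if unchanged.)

Actual critical path: Invites→Seating→Decor = 9+7+7 = 23 ⇒ 23 days.
Since Decor is critical, the +1 change carries straight to that chain (now 24 days).
No other chain overtakes it, so the finish is 24 days.
Change in finish: 24 − 23 = +1 days.

1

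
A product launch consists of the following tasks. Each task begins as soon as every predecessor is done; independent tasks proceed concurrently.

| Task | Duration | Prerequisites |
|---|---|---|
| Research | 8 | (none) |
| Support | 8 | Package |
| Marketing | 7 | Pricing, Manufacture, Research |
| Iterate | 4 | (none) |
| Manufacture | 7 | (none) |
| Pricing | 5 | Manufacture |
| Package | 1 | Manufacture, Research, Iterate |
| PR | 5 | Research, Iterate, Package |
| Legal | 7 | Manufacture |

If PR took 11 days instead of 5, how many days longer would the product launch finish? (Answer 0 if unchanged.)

1

As given, the longest chain is Manufacture→Pricing→Marketing = 7+5+7 = 19, so the finish is 19 days.
The longest path through PR is only 14 days, so PR has float 5.
New critical path: Research→Package→PR = 8+1+11 = 20 ⇒ 20 days.
Change in finish: 20 − 19 = +1 days.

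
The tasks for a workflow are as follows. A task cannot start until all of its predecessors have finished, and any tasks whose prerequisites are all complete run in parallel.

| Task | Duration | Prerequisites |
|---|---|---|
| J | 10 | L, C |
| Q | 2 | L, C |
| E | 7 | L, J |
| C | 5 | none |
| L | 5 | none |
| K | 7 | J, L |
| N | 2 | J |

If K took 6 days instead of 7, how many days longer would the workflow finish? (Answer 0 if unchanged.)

0

Critical path before the change: L→J→K = 5+10+7 = 22 giving 22 days.
K is on the critical path; changing it to 6 makes that path 21 days.
Now L→J→E = 5+10+7 = 22 is longest, so the finish becomes 22 days.
Change in finish: 22 − 22 = +0 days.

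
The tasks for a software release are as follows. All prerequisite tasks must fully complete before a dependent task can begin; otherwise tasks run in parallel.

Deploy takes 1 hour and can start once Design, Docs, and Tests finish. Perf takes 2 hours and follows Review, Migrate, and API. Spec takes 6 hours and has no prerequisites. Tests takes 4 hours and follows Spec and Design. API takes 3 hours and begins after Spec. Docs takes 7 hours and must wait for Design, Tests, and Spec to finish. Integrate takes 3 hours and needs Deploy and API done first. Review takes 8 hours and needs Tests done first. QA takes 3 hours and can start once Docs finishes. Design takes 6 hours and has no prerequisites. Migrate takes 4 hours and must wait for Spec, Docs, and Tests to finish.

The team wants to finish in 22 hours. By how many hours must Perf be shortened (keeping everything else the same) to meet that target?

Current finish: 23 hours; target: 22.
Perf is on every critical path, so each hour cut from Perf cuts the finish by one (this holds down to a finish of 22).
Need 23 − 22 = 1 hour off Perf → Perf becomes 1 hour, finish becomes 22.

1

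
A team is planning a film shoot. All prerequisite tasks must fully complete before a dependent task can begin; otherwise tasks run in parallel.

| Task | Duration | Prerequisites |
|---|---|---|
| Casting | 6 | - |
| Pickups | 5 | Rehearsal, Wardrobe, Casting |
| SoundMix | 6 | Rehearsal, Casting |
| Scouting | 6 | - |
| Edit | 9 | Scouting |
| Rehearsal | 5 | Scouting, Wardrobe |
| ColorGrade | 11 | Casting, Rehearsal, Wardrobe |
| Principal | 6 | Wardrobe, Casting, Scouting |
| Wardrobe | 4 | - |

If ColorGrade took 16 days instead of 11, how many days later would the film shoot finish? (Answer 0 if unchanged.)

5

The binding path is Scouting→Rehearsal→ColorGrade = 6+5+11 = 22; finish at 22 days.
Since ColorGrade is critical, the +5 change carries straight to that chain (now 27 days).
The critical path is still Scouting→Rehearsal→ColorGrade; finish is now 27 days.
Change in finish: 27 − 22 = +5 days.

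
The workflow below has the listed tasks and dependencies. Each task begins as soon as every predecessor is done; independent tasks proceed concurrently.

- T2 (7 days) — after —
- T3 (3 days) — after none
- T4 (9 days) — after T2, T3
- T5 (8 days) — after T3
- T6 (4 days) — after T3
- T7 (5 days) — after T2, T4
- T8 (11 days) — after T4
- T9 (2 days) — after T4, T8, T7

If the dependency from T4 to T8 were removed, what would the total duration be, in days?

23

With the dependency in place, T2→T4→T8→T9 = 7+9+11+2 = 29 sets the finish at 29 days.
Without T4→T8, T8's earliest start moves from 16 to 0.
After: T2→T4→T7→T9 = 7+9+5+2 = 23 → 23 days.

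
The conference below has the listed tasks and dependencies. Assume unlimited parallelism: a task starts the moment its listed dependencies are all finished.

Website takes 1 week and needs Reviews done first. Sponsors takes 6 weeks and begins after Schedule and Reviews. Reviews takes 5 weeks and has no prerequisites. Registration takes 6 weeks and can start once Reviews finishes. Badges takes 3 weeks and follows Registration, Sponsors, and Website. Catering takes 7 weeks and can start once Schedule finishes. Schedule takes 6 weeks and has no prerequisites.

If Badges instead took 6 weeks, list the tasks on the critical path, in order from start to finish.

Schedule, Sponsors, Badges

Actual critical path: Schedule→Sponsors→Badges = 6+6+3 = 15 ⇒ 15 weeks.
Since Badges is critical, the +3 change carries straight to that chain (now 18 weeks).
The critical path is still Schedule→Sponsors→Badges; finish is now 18 weeks.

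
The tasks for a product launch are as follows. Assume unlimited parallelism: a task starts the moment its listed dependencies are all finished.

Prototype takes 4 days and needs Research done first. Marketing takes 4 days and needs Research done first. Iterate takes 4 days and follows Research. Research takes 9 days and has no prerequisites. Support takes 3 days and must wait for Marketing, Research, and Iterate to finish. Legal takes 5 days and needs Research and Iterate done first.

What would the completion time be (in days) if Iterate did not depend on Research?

16

Original critical path: Research→Iterate→Legal = 9+4+5 = 18 ⇒ 18 days.
Without Research→Iterate, Iterate's earliest start moves from 9 to 0.
After: Research→Marketing→Support = 9+4+3 = 16 → 16 days.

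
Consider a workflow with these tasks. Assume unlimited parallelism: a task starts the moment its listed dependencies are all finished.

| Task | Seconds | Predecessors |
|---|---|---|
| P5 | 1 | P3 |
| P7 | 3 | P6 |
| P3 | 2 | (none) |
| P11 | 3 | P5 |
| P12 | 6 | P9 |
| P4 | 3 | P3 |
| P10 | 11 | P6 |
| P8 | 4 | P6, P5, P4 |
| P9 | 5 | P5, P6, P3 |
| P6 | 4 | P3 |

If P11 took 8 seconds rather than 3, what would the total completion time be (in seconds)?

Baseline: P3→P6→P9→P12 = 2+4+5+6 = 17 → 17 seconds.
The longest path through P11 is only 6 seconds, so P11 has float 11.
That remains the longest chain; total 17 seconds.

17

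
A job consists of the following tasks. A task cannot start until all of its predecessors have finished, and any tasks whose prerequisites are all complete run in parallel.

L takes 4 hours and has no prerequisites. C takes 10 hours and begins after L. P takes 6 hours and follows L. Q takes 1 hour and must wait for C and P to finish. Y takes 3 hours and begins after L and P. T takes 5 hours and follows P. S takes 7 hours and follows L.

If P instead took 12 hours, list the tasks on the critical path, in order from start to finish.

Critical path before the change: L→P→T = 4+6+5 = 15 giving 15 hours.
Since P is critical, the +6 change carries straight to that chain (now 21 hours).
That remains the longest chain; total 21 hours.

L, P, T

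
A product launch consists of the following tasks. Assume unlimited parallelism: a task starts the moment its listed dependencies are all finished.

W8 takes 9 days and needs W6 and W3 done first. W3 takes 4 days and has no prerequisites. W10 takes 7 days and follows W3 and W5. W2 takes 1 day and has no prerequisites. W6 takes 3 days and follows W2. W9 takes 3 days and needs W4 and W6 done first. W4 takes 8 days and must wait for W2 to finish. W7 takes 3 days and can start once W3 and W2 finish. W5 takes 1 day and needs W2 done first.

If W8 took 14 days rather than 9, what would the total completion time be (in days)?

18

The binding path is W2→W6→W8 = 1+3+9 = 13; finish at 13 days.
W8 lies on that path, so at 14 days the path becomes 18 days.
That remains the longest chain; total 18 days.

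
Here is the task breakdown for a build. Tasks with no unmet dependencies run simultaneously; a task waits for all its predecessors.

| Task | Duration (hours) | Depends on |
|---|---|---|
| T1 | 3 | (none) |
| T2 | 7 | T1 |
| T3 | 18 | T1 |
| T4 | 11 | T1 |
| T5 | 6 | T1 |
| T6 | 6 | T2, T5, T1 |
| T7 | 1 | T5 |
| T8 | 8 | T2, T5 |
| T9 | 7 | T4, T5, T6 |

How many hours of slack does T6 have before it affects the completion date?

0

The longest chain is T1→T2→T6→T9 = 3+7+6+7 = 23; overall finish 23 hours.
The longest chain containing T6 totals 23 hours.
So T6 can slip 16 − 16 = 0 hours.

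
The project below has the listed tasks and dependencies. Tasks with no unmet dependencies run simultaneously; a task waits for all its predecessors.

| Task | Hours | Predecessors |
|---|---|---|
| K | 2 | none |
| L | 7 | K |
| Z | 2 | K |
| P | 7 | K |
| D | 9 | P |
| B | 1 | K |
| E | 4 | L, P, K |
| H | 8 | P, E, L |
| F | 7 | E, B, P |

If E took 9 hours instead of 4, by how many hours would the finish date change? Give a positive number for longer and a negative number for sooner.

5

Actual critical path: K→L→E→H = 2+7+4+8 = 21 ⇒ 21 hours.
Since E is critical, the +5 change carries straight to that chain (now 26 hours).
The critical path is still K→L→E→H; finish is now 26 hours.
Change in finish: 26 − 21 = +5 hours.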